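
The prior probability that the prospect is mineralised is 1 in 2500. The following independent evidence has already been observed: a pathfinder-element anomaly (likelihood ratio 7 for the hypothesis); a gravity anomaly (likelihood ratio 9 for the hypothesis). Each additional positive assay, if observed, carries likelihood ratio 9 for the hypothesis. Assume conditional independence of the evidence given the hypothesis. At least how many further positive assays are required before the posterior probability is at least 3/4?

3

Prior odds = 0.0004/0.9996 = 1/2499.
Combined Bayes factor of the evidence already in hand = 7 × 9 = 63.
Odds after that evidence = (1/2499) × 63 = 3/119.
Target odds = 0.75/0.25 = 3.
Need 9ⁿ ≥ 3 ÷ (3/119) = 119.
9² = 81 falls short of 119 but 9³ = 729 reaches it, so n = 3.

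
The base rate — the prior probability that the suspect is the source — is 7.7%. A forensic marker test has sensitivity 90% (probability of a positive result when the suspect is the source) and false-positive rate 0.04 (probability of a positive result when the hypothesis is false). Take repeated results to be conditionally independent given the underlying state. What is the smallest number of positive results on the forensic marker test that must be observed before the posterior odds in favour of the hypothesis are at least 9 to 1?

Prior odds: 0.077 ÷ 0.923 = 77/923.
Likelihood ratio of a positive result = 0.9/0.04 = 22.5.
Target odds = 9.
Need (77/923) × 22.5ⁿ ≥ 9, i.e. 22.5ⁿ ≥ 8307/77.
22.5¹ = 22.5 falls short of 8307/77 but 22.5² = 506.25 reaches it, so n = 2.

2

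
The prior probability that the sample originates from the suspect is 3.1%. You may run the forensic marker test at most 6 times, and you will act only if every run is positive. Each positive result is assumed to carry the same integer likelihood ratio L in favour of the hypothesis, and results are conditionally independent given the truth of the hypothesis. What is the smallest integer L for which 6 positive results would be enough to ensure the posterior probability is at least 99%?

4

Prior odds = 0.031/0.969 = 31/969.
Target odds = 0.99/0.01 = 99.
Need L⁶ ≥ 99 ÷ (31/969) = 95931/31.
3⁶ = 729 < 95931/31 ≤ 4096 = 4⁶, so L = 4.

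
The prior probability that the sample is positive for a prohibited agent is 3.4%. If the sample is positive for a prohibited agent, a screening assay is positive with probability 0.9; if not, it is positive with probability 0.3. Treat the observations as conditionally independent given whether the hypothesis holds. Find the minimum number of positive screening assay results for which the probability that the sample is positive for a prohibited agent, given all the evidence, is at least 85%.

5

Prior odds: 0.034 ÷ 0.966 = 17/483.
Likelihood ratio of a positive = 0.9/0.3 = 3.
Target posterior odds = 0.85/0.15 = 17/3.
Require 3ⁿ ≥ 17/3 ÷ (17/483) = 161.
3⁴ = 81 falls short of 161 but 3⁵ = 243 reaches it, so n = 5.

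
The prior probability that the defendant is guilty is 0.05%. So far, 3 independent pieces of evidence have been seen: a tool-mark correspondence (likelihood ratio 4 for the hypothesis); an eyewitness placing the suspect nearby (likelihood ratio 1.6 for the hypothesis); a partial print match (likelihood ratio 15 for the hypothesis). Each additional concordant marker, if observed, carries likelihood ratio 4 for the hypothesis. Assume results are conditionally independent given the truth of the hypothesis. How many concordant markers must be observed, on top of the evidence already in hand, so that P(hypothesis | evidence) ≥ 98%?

5

Prior odds = 0.0005/0.9995 = 1/1999.
Combined Bayes factor of the evidence already in hand = 4 × 1.6 × 15 = 96.
Odds after that evidence = (1/1999) × 96 = 96/1999.
Target odds = 0.98/0.02 = 49.
Need 4ⁿ ≥ 49 ÷ (96/1999) = 97951/96.
4⁴ = 256 falls short of 97951/96 but 4⁵ = 1024 reaches it, so n = 5.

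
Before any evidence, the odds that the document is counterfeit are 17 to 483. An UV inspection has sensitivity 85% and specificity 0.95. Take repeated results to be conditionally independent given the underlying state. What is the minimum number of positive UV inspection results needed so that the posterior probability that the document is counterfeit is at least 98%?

3

Prior odds = 17/483.
False-positive rate = 1 − 0.95 = 0.05; likelihood ratio of a positive = 0.85/0.05 = 17.
Target odds: 0.98 ÷ 0.02 = 49.
Require 17ⁿ ≥ 49 ÷ (17/483) = 23667/17.
17² = 289 falls short of 23667/17 but 17³ = 4913 reaches it, so n = 3.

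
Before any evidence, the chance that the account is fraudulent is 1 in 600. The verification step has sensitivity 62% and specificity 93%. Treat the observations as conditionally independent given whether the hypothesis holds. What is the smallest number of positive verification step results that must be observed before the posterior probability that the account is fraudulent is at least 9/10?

Prior odds: (1/600) ÷ (599/600) = 1/599.
False-positive rate = 1 − 0.93 = 0.07; likelihood ratio of a positive = 0.62/0.07 = 62/7.
Target odds: 0.9 ÷ 0.1 = 9.
Require (62/7)ⁿ ≥ 9 ÷ (1/599) = 5391.
(62/7)³ = 238328/343 falls short of 5391 but (62/7)⁴ = 14776336/2401 reaches it, so n = 4.

4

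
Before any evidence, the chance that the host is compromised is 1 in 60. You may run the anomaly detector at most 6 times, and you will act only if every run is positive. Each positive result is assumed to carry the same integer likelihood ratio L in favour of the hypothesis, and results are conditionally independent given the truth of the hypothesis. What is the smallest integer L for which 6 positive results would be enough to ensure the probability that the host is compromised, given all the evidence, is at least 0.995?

Prior odds = (1/60)/(59/60) = 1/59.
Target odds = 0.995/0.005 = 199.
Need L⁶ ≥ 199 ÷ (1/59) = 11741.
4⁶ = 4096 < 11741 ≤ 15625 = 5⁶, so L = 5.

5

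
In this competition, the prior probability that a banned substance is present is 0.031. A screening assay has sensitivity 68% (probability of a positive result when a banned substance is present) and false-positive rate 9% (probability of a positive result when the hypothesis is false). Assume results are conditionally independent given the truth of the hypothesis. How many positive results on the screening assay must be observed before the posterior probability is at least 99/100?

Prior odds: 0.031 ÷ 0.969 = 31/969.
Likelihood ratio of a positive result = 0.68/0.09 = 68/9.
Target posterior odds = 0.99/0.01 = 99.
Need (31/969) × (68/9)ⁿ ≥ 99, i.e. (68/9)ⁿ ≥ 95931/31.
(68/9)³ = 314432/729 falls short of 95931/31 but (68/9)⁴ = 21381376/6561 reaches it, so n = 4.

4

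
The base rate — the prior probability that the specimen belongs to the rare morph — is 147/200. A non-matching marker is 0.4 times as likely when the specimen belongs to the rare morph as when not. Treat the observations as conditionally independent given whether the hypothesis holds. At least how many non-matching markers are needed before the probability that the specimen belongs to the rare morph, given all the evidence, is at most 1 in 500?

Prior odds: 0.735 ÷ 0.265 = 147/53.
Likelihood ratio per non-matching marker = 0.4.
Target odds: 0.002 ÷ 0.998 = 1/499.
Require 0.4ⁿ ≤ 1/499 ÷ (147/53) = 53/73353.
0.4⁷ = 128/78125 is still above 53/73353 but 0.4⁸ = 256/390625 is at or below it, so n = 8.

8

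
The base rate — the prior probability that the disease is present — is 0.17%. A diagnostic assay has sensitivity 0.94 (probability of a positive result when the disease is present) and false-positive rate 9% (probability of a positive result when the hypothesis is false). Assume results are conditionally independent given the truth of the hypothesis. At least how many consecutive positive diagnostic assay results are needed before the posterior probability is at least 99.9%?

Prior odds = 0.0017/0.9983 = 17/9983.
Likelihood ratio of a positive result = 0.94/0.09 = 94/9.
Target posterior odds = 0.999/0.001 = 999.
Need (17/9983) × (94/9)ⁿ ≥ 999, i.e. (94/9)ⁿ ≥ 9973017/17.
(94/9)⁵ ≈124287 falls short of 9973017/17 but (94/9)⁶ ≈1.29811e+06 reaches it, so n = 6.

6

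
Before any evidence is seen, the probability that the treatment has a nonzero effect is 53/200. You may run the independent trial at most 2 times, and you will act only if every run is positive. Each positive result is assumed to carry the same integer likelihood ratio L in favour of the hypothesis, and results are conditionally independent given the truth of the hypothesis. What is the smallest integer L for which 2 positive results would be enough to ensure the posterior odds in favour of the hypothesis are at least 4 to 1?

Prior odds = 0.265/0.735 = 53/147.
Target odds = 4.
Need L² ≥ 4 ÷ (53/147) = 588/53.
3² = 9 < 588/53 ≤ 16 = 4², so L = 4.

4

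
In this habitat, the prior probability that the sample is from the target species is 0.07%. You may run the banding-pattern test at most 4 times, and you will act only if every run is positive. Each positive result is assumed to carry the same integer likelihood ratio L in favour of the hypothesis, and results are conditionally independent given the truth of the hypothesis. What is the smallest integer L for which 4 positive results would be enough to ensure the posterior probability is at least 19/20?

13

Prior odds = 0.0007/0.9993 = 7/9993.
Target odds = 0.95/0.05 = 19.
Need L⁴ ≥ 19 ÷ (7/9993) = 189867/7.
12⁴ = 20736 < 189867/7 ≤ 28561 = 13⁴, so L = 13.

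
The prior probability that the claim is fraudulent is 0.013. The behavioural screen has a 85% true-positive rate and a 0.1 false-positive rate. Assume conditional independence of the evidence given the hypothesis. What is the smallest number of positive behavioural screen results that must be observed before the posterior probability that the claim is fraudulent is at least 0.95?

4

Prior odds: 0.013 ÷ 0.987 = 13/987.
Likelihood ratio of a positive result = 0.85/0.1 = 8.5.
Target odds: 0.95 ÷ 0.05 = 19.
Need (13/987) × 8.5ⁿ ≥ 19, i.e. 8.5ⁿ ≥ 18753/13.
8.5³ = 614.125 falls short of 18753/13 but 8.5⁴ = 5220.0625 reaches it, so n = 4.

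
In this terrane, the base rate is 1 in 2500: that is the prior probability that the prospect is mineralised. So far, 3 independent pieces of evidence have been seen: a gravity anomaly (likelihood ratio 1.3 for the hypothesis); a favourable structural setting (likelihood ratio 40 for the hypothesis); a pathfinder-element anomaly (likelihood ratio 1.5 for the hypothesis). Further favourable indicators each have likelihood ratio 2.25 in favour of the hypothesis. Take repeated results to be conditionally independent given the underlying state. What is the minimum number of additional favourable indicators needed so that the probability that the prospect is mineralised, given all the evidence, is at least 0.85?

7

Prior odds = 0.0004/0.9996 = 1/2499.
Combined Bayes factor of the evidence already in hand = 1.3 × 40 × 1.5 = 78.
Odds after that evidence = (1/2499) × 78 = 26/833.
Target odds = 0.85/0.15 = 17/3.
Need 2.25ⁿ ≥ 17/3 ÷ (26/833) = 14161/78.
2.25⁶ = 531441/4096 falls short of 14161/78 but 2.25⁷ = 4782969/16384 reaches it, so n = 7.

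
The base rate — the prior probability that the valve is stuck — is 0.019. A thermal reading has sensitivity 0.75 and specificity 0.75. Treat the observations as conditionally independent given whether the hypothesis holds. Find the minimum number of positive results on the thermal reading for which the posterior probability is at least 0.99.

Prior odds = 0.019/0.981 = 19/981.
False-positive rate = 1 − 0.75 = 0.25; likelihood ratio of a positive = 0.75/0.25 = 3.
Target odds: 0.99 ÷ 0.01 = 99.
Require 3ⁿ ≥ 99 ÷ (19/981) = 97119/19.
3⁷ = 2187 falls short of 97119/19 but 3⁸ = 6561 reaches it, so n = 8.

8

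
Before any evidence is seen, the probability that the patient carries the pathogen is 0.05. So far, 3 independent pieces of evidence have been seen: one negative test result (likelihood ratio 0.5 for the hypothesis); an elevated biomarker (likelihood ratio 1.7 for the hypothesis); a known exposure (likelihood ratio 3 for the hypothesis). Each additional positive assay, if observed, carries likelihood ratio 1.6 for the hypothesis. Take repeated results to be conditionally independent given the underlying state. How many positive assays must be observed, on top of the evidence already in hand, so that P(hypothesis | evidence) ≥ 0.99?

15

Prior odds = 0.05/0.95 = 1/19.
Combined Bayes factor of the evidence already in hand = 0.5 × 1.7 × 3 = 2.55.
Odds after that evidence = (1/19) × 2.55 = 51/380.
Target odds = 0.99/0.01 = 99.
Need 1.6ⁿ ≥ 99 ÷ (51/380) = 12540/17.
1.6¹⁴ ≈720.576 falls short of 12540/17 but 1.6¹⁵ ≈1152.92 reaches it, so n = 15.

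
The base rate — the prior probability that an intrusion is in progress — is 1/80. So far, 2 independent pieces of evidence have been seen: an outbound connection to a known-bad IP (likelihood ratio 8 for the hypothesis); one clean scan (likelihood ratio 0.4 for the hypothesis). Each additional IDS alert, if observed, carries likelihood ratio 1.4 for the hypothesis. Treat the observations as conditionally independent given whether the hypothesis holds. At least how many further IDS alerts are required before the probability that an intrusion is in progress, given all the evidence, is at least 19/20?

Prior odds = 0.0125/0.9875 = 1/79.
Combined Bayes factor of the evidence already in hand = 8 × 0.4 = 3.2.
Odds after that evidence = (1/79) × 3.2 = 16/395.
Target odds = 0.95/0.05 = 19.
Need 1.4ⁿ ≥ 19 ÷ (16/395) = 469.0625.
1.4¹⁸ ≈426.879 falls short of 469.0625 but 1.4¹⁹ ≈597.63 reaches it, so n = 19.

19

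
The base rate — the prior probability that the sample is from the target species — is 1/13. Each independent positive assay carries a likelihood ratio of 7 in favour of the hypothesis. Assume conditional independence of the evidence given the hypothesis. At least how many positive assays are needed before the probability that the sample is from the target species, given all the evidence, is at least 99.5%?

4

Prior odds: (1/13) ÷ (12/13) = 1/12.
Likelihood ratio per positive assay = 7.
Target posterior odds = 0.995/0.005 = 199.
Require 7ⁿ ≥ 199 ÷ (1/12) = 2388.
7³ = 343 falls short of 2388 but 7⁴ = 2401 reaches it, so n = 4.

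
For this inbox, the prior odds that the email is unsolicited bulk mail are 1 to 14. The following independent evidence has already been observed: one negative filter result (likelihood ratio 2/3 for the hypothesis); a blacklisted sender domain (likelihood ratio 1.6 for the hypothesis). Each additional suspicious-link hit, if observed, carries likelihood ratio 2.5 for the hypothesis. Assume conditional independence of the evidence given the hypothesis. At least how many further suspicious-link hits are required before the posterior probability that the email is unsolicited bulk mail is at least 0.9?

6

Prior odds = 1/14.
Combined Bayes factor of the evidence already in hand = (2/3) × 1.6 = 16/15.
Odds after that evidence = (1/14) × 16/15 = 8/105.
Target odds = 0.9/0.1 = 9.
Need 2.5ⁿ ≥ 9 ÷ (8/105) = 118.125.
2.5⁵ = 97.65625 falls short of 118.125 but 2.5⁶ = 244.140625 reaches it, so n = 6.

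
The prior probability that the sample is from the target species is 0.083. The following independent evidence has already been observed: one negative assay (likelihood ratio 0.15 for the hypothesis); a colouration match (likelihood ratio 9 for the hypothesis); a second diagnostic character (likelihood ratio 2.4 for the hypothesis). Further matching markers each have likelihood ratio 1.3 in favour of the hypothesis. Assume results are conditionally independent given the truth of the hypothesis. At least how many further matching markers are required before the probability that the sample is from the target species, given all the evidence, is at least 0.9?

14

Prior odds = 0.083/0.917 = 83/917.
Combined Bayes factor of the evidence already in hand = 0.15 × 9 × 2.4 = 3.24.
Odds after that evidence = (83/917) × 3.24 = 6723/22925.
Target odds = 0.9/0.1 = 9.
Need 1.3ⁿ ≥ 9 ÷ (6723/22925) = 22925/747.
1.3¹³ ≈30.2875 falls short of 22925/747 but 1.3¹⁴ ≈39.3738 reaches it, so n = 14.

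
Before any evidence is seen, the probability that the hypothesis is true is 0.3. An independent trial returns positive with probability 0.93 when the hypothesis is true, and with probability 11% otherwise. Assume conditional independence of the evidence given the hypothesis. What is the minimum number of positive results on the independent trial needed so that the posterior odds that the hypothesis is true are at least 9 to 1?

Prior odds: 0.3 ÷ 0.7 = 3/7.
Likelihood ratio of a positive result = 0.93/0.11 = 93/11.
Target odds = 9.
Need (3/7) × (93/11)ⁿ ≥ 9, i.e. (93/11)ⁿ ≥ 21.
(93/11)¹ = 93/11 falls short of 21 but (93/11)² = 8649/121 reaches it, so n = 2.

2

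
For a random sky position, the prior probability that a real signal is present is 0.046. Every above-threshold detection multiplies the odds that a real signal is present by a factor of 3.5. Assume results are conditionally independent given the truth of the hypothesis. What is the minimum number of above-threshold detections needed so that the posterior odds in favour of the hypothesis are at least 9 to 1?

Prior odds: 0.046 ÷ 0.954 = 23/477.
Likelihood ratio per above-threshold detection = 3.5.
Target odds = 9.
Require 3.5ⁿ ≥ 9 ÷ (23/477) = 4293/23.
3.5⁴ = 150.0625 falls short of 4293/23 but 3.5⁵ = 525.21875 reaches it, so n = 5.

5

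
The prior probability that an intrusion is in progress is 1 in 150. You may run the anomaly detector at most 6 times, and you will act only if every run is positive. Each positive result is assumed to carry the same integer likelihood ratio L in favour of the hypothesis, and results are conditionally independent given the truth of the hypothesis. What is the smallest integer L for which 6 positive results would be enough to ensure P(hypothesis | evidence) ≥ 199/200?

Prior odds = (1/150)/(149/150) = 1/149.
Target odds = 0.995/0.005 = 199.
Need L⁶ ≥ 199 ÷ (1/149) = 29651.
5⁶ = 15625 < 29651 ≤ 46656 = 6⁶, so L = 6.

6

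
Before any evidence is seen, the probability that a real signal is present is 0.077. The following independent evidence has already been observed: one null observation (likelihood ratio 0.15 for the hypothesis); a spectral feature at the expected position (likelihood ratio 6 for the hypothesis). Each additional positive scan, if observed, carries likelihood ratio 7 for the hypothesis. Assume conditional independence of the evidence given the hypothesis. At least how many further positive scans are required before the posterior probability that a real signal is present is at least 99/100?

4

Prior odds = 0.077/0.923 = 77/923.
Combined Bayes factor of the evidence already in hand = 0.15 × 6 = 0.9.
Odds after that evidence = (77/923) × 0.9 = 693/9230.
Target odds = 0.99/0.01 = 99.
Need 7ⁿ ≥ 99 ÷ (693/9230) = 9230/7.
7³ = 343 falls short of 9230/7 but 7⁴ = 2401 reaches it, so n = 4.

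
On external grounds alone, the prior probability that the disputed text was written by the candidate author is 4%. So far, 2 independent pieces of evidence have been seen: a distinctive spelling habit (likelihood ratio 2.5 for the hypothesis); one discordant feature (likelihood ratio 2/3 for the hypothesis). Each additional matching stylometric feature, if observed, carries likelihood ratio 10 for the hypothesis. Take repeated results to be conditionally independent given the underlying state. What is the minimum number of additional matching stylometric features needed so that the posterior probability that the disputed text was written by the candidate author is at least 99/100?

4

Prior odds = 0.04/0.96 = 1/24.
Combined Bayes factor of the evidence already in hand = 2.5 × (2/3) = 5/3.
Odds after that evidence = (1/24) × 5/3 = 5/72.
Target odds = 0.99/0.01 = 99.
Need 10ⁿ ≥ 99 ÷ (5/72) = 1425.6.
10³ = 1000 falls short of 1425.6 but 10⁴ = 10000 reaches it, so n = 4.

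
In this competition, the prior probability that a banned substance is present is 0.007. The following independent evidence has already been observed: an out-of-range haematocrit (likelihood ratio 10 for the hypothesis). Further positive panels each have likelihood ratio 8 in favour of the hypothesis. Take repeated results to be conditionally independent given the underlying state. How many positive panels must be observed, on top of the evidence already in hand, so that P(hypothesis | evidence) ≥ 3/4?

2

Prior odds = 0.007/0.993 = 7/993.
Bayes factor of the evidence already in hand = 10.
Odds after that evidence = (7/993) × 10 = 70/993.
Target odds = 0.75/0.25 = 3.
Need 8ⁿ ≥ 3 ÷ (70/993) = 2979/70.
8¹ = 8 falls short of 2979/70 but 8² = 64 reaches it, so n = 2.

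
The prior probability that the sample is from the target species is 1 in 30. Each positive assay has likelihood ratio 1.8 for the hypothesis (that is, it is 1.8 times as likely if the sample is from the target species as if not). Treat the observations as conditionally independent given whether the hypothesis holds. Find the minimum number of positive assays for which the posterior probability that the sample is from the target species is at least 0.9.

10

Prior odds = (1/30)/(29/30) = 1/29.
Likelihood ratio per positive assay = 1.8.
Target posterior odds = 0.9/0.1 = 9.
Need (1/29) × 1.8ⁿ ≥ 9, i.e. 1.8ⁿ ≥ 261.
1.8⁹ = 387420489/1953125 falls short of 261 but 1.8¹⁰ ≈357.047 reaches it, so n = 10.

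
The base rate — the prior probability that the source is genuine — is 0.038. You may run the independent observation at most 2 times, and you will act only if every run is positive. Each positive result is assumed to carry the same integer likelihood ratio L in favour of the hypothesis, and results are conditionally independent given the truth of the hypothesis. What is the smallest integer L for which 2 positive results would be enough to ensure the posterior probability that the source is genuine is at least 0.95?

22

Prior odds = 0.038/0.962 = 19/481.
Target odds = 0.95/0.05 = 19.
Need L² ≥ 19 ÷ (19/481) = 481.
21² = 441 < 481 ≤ 484 = 22², so L = 22.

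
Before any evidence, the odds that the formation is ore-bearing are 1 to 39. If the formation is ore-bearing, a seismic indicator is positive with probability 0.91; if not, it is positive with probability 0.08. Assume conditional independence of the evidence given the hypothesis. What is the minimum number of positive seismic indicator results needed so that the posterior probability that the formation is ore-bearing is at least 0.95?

Prior odds = 1/39.
Likelihood ratio of a positive = 0.91/0.08 = 11.375.
Target odds: 0.95 ÷ 0.05 = 19.
Need (1/39) × 11.375ⁿ ≥ 19, i.e. 11.375ⁿ ≥ 741.
11.375² = 129.390625 falls short of 741 but 11.375³ = 753571/512 reaches it, so n = 3.

3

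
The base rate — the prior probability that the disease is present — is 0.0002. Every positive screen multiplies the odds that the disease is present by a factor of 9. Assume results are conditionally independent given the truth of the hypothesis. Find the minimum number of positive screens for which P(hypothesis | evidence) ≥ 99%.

6

Prior odds: 0.0002 ÷ 0.9998 = 1/4999.
Likelihood ratio per positive screen = 9.
Target odds: 0.99 ÷ 0.01 = 99.
Require 9ⁿ ≥ 99 ÷ (1/4999) = 494901.
9⁵ = 59049 falls short of 494901 but 9⁶ = 531441 reaches it, so n = 6.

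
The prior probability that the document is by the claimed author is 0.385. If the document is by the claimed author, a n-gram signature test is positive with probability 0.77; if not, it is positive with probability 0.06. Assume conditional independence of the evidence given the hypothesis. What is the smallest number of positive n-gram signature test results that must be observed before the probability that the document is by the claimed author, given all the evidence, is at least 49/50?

2

Prior odds: 0.385 ÷ 0.615 = 77/123.
Likelihood ratio of a positive = 0.77/0.06 = 77/6.
Target odds: 0.98 ÷ 0.02 = 49.
Require (77/6)ⁿ ≥ 49 ÷ (77/123) = 861/11.
(77/6)¹ = 77/6 falls short of 861/11 but (77/6)² = 5929/36 reaches it, so n = 2.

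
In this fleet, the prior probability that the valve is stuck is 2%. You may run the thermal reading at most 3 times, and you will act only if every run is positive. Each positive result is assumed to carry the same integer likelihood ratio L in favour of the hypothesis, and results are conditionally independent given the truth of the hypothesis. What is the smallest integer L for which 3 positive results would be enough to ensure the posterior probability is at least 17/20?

7

Prior odds = 0.02/0.98 = 1/49.
Target odds = 0.85/0.15 = 17/3.
Need L³ ≥ 17/3 ÷ (1/49) = 833/3.
6³ = 216 < 833/3 ≤ 343 = 7³, so L = 7.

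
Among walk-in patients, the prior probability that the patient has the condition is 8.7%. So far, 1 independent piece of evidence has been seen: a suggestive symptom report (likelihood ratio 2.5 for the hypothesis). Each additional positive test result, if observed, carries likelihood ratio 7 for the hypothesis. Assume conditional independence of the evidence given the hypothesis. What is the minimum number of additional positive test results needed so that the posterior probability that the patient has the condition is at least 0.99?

Prior odds = 0.087/0.913 = 87/913.
Bayes factor of the evidence already in hand = 2.5.
Odds after that evidence = (87/913) × 2.5 = 435/1826.
Target odds = 0.99/0.01 = 99.
Need 7ⁿ ≥ 99 ÷ (435/1826) = 60258/145.
7³ = 343 falls short of 60258/145 but 7⁴ = 2401 reaches it, so n = 4.

4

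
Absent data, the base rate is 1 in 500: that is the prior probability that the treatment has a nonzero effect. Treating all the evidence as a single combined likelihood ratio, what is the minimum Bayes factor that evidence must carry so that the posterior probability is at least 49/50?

24451

Prior odds = 0.002/0.998 = 1/499.
Target odds = 0.98/0.02 = 49.
Required Bayes factor = 49 ÷ (1/499) = 24451.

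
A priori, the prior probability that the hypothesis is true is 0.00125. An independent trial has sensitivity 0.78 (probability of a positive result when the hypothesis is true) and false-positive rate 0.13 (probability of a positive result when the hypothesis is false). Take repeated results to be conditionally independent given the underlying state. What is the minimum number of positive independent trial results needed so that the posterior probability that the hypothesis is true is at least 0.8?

5

Prior odds = 0.00125/0.99875 = 1/799.
Likelihood ratio of a positive result = 0.78/0.13 = 6.
Target posterior odds = 0.8/0.2 = 4.
Need (1/799) × 6ⁿ ≥ 4, i.e. 6ⁿ ≥ 3196.
6⁴ = 1296 falls short of 3196 but 6⁵ = 7776 reaches it, so n = 5.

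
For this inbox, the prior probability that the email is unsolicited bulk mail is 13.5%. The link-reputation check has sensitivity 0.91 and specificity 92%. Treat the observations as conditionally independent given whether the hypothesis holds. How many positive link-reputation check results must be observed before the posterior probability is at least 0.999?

4

Prior odds = 0.135/0.865 = 27/173.
False-positive rate = 1 − 0.92 = 0.08; likelihood ratio of a positive = 0.91/0.08 = 11.375.
Target odds: 0.999 ÷ 0.001 = 999.
Require 11.375ⁿ ≥ 999 ÷ (27/173) = 6401.
11.375³ = 753571/512 falls short of 6401 but 11.375⁴ = 68574961/4096 reaches it, so n = 4.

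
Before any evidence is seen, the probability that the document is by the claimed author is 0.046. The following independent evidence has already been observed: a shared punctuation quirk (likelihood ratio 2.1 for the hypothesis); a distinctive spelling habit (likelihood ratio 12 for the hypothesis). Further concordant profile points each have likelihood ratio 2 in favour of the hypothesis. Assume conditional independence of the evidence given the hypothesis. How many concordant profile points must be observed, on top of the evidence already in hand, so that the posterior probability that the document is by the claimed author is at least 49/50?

Prior odds = 0.046/0.954 = 23/477.
Combined Bayes factor of the evidence already in hand = 2.1 × 12 = 25.2.
Odds after that evidence = (23/477) × 25.2 = 322/265.
Target odds = 0.98/0.02 = 49.
Need 2ⁿ ≥ 49 ÷ (322/265) = 1855/46.
2⁵ = 32 falls short of 1855/46 but 2⁶ = 64 reaches it, so n = 6.

6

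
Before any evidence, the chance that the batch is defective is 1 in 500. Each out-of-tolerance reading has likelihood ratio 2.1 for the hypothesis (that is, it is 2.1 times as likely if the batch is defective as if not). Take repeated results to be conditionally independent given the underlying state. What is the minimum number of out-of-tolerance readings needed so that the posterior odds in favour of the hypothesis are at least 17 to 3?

11

Prior odds = 0.002/0.998 = 1/499.
Likelihood ratio per out-of-tolerance reading = 2.1.
Target odds = 17/3.
Require 2.1ⁿ ≥ 17/3 ÷ (1/499) = 8483/3.
2.1¹⁰ ≈1667.99 falls short of 8483/3 but 2.1¹¹ ≈3502.78 reaches it, so n = 11.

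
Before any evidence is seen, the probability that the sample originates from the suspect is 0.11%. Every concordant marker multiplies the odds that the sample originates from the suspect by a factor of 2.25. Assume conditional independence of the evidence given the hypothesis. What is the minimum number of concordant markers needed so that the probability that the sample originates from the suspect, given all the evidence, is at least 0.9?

12

Prior odds = 0.0011/0.9989 = 11/9989.
Likelihood ratio per concordant marker = 2.25.
Target odds: 0.9 ÷ 0.1 = 9.
Require 2.25ⁿ ≥ 9 ÷ (11/9989) = 89901/11.
2.25¹¹ ≈7481.83 falls short of 89901/11 but 2.25¹² ≈16834.1 reaches it, so n = 12.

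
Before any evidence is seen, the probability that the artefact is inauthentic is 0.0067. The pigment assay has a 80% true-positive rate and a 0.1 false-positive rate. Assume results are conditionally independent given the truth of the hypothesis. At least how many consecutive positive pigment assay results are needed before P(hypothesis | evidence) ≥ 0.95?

4

Prior odds = 0.0067/0.9933 = 67/9933.
Likelihood ratio of a positive result = 0.8/0.1 = 8.
Target odds: 0.95 ÷ 0.05 = 19.
Require 8ⁿ ≥ 19 ÷ (67/9933) = 188727/67.
8³ = 512 falls short of 188727/67 but 8⁴ = 4096 reaches it, so n = 4.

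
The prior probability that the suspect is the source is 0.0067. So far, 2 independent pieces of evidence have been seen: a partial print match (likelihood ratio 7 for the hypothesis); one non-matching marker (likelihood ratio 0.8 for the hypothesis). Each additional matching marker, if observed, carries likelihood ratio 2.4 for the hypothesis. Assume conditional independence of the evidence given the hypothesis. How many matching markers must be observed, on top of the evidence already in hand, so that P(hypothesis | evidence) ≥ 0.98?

Prior odds = 0.0067/0.9933 = 67/9933.
Combined Bayes factor of the evidence already in hand = 7 × 0.8 = 5.6.
Odds after that evidence = (67/9933) × 5.6 = 268/7095.
Target odds = 0.98/0.02 = 49.
Need 2.4ⁿ ≥ 49 ÷ (268/7095) = 347655/268.
2.4⁸ = 429981696/390625 falls short of 347655/268 but 2.4⁹ ≈2641.81 reaches it, so n = 9.

9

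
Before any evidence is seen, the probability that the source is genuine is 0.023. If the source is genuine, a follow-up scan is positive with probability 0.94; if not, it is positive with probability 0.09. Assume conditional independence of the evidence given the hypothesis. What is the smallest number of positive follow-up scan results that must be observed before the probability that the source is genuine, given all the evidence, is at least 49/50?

Prior odds: 0.023 ÷ 0.977 = 23/977.
Likelihood ratio of a positive = 0.94/0.09 = 94/9.
Target odds: 0.98 ÷ 0.02 = 49.
Require (94/9)ⁿ ≥ 49 ÷ (23/977) = 47873/23.
(94/9)³ = 830584/729 falls short of 47873/23 but (94/9)⁴ = 78074896/6561 reaches it, so n = 4.

4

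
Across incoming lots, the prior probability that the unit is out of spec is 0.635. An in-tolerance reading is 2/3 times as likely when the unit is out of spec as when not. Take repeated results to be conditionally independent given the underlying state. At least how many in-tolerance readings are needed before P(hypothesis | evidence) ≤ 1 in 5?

Prior odds: 0.635 ÷ 0.365 = 127/73.
Likelihood ratio per in-tolerance reading = 2/3.
Target odds: 0.2 ÷ 0.8 = 0.25.
Require (2/3)ⁿ ≤ 0.25 ÷ (127/73) = 73/508.
(2/3)⁴ = 16/81 is still above 73/508 but (2/3)⁵ = 32/243 is at or below it, so n = 5.

5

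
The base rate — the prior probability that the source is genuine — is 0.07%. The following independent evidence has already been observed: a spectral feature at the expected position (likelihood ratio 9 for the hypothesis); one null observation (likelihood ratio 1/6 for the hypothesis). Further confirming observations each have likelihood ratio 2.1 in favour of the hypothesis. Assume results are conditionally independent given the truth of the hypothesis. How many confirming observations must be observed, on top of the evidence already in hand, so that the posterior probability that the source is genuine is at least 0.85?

12

Prior odds = 0.0007/0.9993 = 7/9993.
Combined Bayes factor of the evidence already in hand = 9 × (1/6) = 1.5.
Odds after that evidence = (7/9993) × 1.5 = 7/6662.
Target odds = 0.85/0.15 = 17/3.
Need 2.1ⁿ ≥ 17/3 ÷ (7/6662) = 113254/21.
2.1¹¹ ≈3502.78 falls short of 113254/21 but 2.1¹² ≈7355.83 reaches it, so n = 12.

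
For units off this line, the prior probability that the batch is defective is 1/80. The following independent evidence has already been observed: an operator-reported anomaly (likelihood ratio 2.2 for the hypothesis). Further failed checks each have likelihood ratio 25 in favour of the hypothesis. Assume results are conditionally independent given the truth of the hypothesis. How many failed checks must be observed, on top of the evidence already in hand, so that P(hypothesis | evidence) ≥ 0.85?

2

Prior odds = 0.0125/0.9875 = 1/79.
Bayes factor of the evidence already in hand = 2.2.
Odds after that evidence = (1/79) × 2.2 = 11/395.
Target odds = 0.85/0.15 = 17/3.
Need 25ⁿ ≥ 17/3 ÷ (11/395) = 6715/33.
25¹ = 25 falls short of 6715/33 but 25² = 625 reaches it, so n = 2.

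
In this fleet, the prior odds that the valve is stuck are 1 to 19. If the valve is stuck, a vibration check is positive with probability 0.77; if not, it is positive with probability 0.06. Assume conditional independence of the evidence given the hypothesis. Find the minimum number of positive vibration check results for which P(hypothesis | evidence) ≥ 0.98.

Prior odds = 1/19.
Likelihood ratio of a positive = 0.77/0.06 = 77/6.
Target odds: 0.98 ÷ 0.02 = 49.
Require (77/6)ⁿ ≥ 49 ÷ (1/19) = 931.
(77/6)² = 5929/36 falls short of 931 but (77/6)³ = 456533/216 reaches it, so n = 3.

3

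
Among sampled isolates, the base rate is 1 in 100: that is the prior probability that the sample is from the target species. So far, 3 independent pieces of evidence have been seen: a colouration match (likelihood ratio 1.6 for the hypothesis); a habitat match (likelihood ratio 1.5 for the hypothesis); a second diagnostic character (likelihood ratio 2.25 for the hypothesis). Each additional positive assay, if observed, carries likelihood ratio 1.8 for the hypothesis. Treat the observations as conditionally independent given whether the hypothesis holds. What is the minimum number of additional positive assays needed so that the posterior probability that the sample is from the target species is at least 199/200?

Prior odds = 0.01/0.99 = 1/99.
Combined Bayes factor of the evidence already in hand = 1.6 × 1.5 × 2.25 = 5.4.
Odds after that evidence = (1/99) × 5.4 = 3/55.
Target odds = 0.995/0.005 = 199.
Need 1.8ⁿ ≥ 199 ÷ (3/55) = 10945/3.
1.8¹³ ≈2082.3 falls short of 10945/3 but 1.8¹⁴ ≈3748.13 reaches it, so n = 14.

14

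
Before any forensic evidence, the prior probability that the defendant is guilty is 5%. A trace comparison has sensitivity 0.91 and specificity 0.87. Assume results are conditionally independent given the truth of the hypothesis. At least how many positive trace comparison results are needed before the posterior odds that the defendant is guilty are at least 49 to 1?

4

Prior odds: 0.05 ÷ 0.95 = 1/19.
False-positive rate = 1 − 0.87 = 0.13; likelihood ratio of a positive = 0.91/0.13 = 7.
Target odds = 49.
Require 7ⁿ ≥ 49 ÷ (1/19) = 931.
7³ = 343 falls short of 931 but 7⁴ = 2401 reaches it, so n = 4.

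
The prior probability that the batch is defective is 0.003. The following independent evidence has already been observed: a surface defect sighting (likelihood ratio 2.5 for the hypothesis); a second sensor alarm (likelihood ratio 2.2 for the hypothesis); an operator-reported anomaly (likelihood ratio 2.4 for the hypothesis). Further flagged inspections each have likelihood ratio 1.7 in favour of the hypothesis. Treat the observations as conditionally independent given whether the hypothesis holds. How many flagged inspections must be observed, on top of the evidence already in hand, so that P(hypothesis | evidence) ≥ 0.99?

Prior odds = 0.003/0.997 = 3/997.
Combined Bayes factor of the evidence already in hand = 2.5 × 2.2 × 2.4 = 13.2.
Odds after that evidence = (3/997) × 13.2 = 198/4985.
Target odds = 0.99/0.01 = 99.
Need 1.7ⁿ ≥ 99 ÷ (198/4985) = 2492.5.
1.7¹⁴ ≈1683.78 falls short of 2492.5 but 1.7¹⁵ ≈2862.42 reaches it, so n = 15.

15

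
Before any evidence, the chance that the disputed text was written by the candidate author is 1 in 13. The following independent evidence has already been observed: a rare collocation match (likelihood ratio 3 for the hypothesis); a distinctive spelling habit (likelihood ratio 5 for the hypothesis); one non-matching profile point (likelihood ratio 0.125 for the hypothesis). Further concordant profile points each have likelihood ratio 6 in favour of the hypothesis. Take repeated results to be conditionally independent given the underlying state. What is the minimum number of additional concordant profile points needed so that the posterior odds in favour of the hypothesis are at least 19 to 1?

3

Prior odds = (1/13)/(12/13) = 1/12.
Combined Bayes factor of the evidence already in hand = 3 × 5 × 0.125 = 1.875.
Odds after that evidence = (1/12) × 1.875 = 0.15625.
Target odds = 19.
Need 6ⁿ ≥ 19 ÷ 0.15625 = 121.6.
6² = 36 falls short of 121.6 but 6³ = 216 reaches it, so n = 3.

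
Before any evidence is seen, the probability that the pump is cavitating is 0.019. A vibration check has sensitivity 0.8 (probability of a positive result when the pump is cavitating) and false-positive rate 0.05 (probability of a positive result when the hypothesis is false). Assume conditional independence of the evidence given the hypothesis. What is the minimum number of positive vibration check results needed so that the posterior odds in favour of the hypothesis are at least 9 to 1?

3

Prior odds: 0.019 ÷ 0.981 = 19/981.
Likelihood ratio of a positive result = 0.8/0.05 = 16.
Target odds = 9.
Need (19/981) × 16ⁿ ≥ 9, i.e. 16ⁿ ≥ 8829/19.
16² = 256 falls short of 8829/19 but 16³ = 4096 reaches it, so n = 3.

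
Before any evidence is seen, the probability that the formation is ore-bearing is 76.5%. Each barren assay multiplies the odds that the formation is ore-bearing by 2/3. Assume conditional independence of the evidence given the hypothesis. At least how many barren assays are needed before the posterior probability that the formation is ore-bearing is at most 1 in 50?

13

Prior odds = 0.765/0.235 = 153/47.
Likelihood ratio per barren assay = 2/3.
Target odds: 0.02 ÷ 0.98 = 1/49.
Need (153/47) × (2/3)ⁿ ≤ 1/49, i.e. (2/3)ⁿ ≤ 47/7497.
(2/3)¹² = 4096/531441 is still above 47/7497 but (2/3)¹³ = 8192/1594323 is at or below it, so n = 13.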